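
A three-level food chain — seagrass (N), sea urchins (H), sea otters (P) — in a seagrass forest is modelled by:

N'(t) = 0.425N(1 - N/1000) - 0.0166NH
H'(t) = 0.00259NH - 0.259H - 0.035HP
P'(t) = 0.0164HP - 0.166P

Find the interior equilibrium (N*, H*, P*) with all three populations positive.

From dP/dt = 0: 0.0164H* = 0.166, so H* = 10.1.
From dN/dt = 0: 0.425(1 - N*/1000) = 0.0166·10.1, giving N* = 1000·(1 - 0.395) = 605.
From dH/dt = 0: 0.00259·605 - 0.259 = 0.035P*, so P* = 1.31/0.035 = 37.3.

N* ≈ 605, H* ≈ 10.1, P* ≈ 37.3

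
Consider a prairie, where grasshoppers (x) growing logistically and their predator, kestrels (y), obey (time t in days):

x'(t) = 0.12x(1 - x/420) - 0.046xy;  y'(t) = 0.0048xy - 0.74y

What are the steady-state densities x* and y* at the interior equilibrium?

From dy/dt = 0 with y > 0: 0.0048x* = 0.74, so x* = 154.
Substitute into dx/dt = 0: 0.12(1 - 154/420) = 0.046y*.
The bracket is 0.633, giving y* = 0.076/0.046 = 1.65.

x* ≈ 154, y* ≈ 1.65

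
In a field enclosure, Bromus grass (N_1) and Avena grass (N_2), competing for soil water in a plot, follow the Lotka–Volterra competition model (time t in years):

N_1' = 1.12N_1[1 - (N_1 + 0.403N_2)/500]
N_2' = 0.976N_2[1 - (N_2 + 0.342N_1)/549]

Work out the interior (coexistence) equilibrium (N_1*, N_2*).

Setting both brackets to zero gives the nullclines N_1 + 0.403N_2 = 500 and 0.342N_1 + N_2 = 549.
Substituting N_2 = 549 - 0.342N_1 into the first: N_1(1 - 0.403·0.342) = 500 - 0.403·549.
So N_1* = 279/0.862 = 323, and then N_2* = 549 - 0.342·323 = 438.

N_1* ≈ 323, N_2* ≈ 438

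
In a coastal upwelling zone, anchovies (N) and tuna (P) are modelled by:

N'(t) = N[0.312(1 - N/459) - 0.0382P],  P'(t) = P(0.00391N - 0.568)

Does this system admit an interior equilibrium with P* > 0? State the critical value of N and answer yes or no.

The predator equation gives dP/dt > 0 only when N > 0.568/0.00391 = 145.
Without the predator, N → K = 459. Since 459 > 145, the predator can invade and persist.

Threshold N = 145; K > 145, so yes, the predator persists.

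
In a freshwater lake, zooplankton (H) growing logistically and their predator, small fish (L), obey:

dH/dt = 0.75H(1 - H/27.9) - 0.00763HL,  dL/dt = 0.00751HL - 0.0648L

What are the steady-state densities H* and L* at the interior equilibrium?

H* ≈ 8.63, L* ≈ 67.9

From dL/dt = 0 with L > 0: 0.00751H* = 0.0648, so H* = 8.63.
Substitute into dH/dt = 0: 0.75(1 - 8.63/27.9) = 0.00763L*.
The bracket is 0.691, giving L* = 0.518/0.00763 = 67.9.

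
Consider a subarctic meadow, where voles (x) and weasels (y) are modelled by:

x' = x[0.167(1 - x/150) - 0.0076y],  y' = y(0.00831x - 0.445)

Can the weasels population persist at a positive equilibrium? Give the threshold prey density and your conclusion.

The predator equation gives dy/dt > 0 only when x > 0.445/0.00831 = 53.5.
Without the predator, x → K = 150. Since 150 > 53.5, the predator can invade and persist.

Threshold x = 53.5; K > 53.5, so yes, the predator persists.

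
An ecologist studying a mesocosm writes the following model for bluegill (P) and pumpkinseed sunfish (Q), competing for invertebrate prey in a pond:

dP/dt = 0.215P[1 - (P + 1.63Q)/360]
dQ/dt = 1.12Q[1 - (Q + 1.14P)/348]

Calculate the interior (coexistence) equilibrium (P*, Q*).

Setting both brackets to zero gives the nullclines P + 1.63Q = 360 and 1.14P + Q = 348.
Substituting Q = 348 - 1.14P into the first: P(1 - 1.63·1.14) = 360 - 1.63·348.
So P* = -207/-0.858 = 241, and then Q* = 348 - 1.14·241 = 72.7.

P* ≈ 241, Q* ≈ 72.7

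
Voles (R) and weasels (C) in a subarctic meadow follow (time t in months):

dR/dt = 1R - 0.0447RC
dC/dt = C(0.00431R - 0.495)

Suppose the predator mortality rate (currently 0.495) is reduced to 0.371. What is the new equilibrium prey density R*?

R* ≈ 86.1

At the interior fixed point, setting dC/dt = 0 with C > 0 fixes R* = (predator death rate)/(RC coefficient) — independent of the other coefficients.
With the change, R* = 0.371/0.00431 = 86.1; it falls from 115.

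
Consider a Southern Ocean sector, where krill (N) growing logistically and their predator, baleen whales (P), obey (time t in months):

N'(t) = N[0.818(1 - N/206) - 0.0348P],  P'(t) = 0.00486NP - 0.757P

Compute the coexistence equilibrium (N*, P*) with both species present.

N* ≈ 156, P* ≈ 5.73

From dP/dt = 0 with P > 0: 0.00486N* = 0.757, so N* = 156.
Substitute into dN/dt = 0: 0.818(1 - 156/206) = 0.0348P*.
The bracket is 0.244, giving P* = 0.199/0.0348 = 5.73.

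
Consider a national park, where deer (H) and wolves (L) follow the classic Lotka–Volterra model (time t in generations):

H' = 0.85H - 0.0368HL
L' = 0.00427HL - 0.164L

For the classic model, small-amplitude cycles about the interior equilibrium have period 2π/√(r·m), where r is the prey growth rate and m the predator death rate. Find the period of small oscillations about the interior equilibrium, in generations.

T ≈ 16.8 generations

Here r = 0.85 and m = 0.164, so r·m = 0.139.
ω = √0.139 = 0.373 per generation, hence T = 2π/ω ≈ 16.8 generations.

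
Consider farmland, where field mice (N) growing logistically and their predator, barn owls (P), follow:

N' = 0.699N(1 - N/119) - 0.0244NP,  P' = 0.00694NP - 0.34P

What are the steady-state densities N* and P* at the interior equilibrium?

From dP/dt = 0 with P > 0: 0.00694N* = 0.34, so N* = 49.
Substitute into dN/dt = 0: 0.699(1 - 49/119) = 0.0244P*.
The bracket is 0.588, giving P* = 0.411/0.0244 = 16.9.

N* ≈ 49, P* ≈ 16.9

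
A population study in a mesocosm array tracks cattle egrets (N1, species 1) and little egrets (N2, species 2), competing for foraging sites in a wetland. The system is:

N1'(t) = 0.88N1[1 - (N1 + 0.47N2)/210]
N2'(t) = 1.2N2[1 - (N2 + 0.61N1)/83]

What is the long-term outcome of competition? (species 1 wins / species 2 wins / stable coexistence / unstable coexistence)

species 1 excludes species 2

Compare the nullcline intercepts: K1/α12 = 210/0.47 = 447 > K2 = 83; K2/α21 = 83/0.61 = 136 < K1 = 210.
Since the inequalities point opposite ways, species 1 can invade but species 2 cannot.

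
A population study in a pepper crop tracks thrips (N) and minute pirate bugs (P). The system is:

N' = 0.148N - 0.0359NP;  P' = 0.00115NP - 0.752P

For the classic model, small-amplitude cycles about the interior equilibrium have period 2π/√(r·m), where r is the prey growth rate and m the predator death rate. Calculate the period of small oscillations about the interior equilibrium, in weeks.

Here r = 0.148 and m = 0.752, so r·m = 0.111.
ω = √0.111 = 0.334 per week, hence T = 2π/ω ≈ 18.8 weeks.

T ≈ 18.8 weeks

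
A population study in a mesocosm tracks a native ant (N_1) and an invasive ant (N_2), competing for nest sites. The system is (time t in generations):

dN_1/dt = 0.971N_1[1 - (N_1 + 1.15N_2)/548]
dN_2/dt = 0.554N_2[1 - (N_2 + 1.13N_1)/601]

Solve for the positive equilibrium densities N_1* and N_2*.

Setting both brackets to zero gives the nullclines N_1 + 1.15N_2 = 548 and 1.13N_1 + N_2 = 601.
Substituting N_2 = 601 - 1.13N_1 into the first: N_1(1 - 1.15·1.13) = 548 - 1.15·601.
So N_1* = -143/-0.299 = 478, and then N_2* = 601 - 1.13·478 = 60.9.

N_1* ≈ 478, N_2* ≈ 60.9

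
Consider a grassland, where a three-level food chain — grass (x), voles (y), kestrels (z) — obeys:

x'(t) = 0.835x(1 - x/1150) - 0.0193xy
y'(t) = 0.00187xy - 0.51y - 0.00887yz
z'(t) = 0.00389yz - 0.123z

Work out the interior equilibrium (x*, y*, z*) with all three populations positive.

From dz/dt = 0: 0.00389y* = 0.123, so y* = 31.6.
From dx/dt = 0: 0.835(1 - x*/1150) = 0.0193·31.6, giving x* = 1150·(1 - 0.731) = 310.
From dy/dt = 0: 0.00187·310 - 0.51 = 0.00887z*, so z* = 0.0688/0.00887 = 7.76.

x* ≈ 310, y* ≈ 31.6, z* ≈ 7.76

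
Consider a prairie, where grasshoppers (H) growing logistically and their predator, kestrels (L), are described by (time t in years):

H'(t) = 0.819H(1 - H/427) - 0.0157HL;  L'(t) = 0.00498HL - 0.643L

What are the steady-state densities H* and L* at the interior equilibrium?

H* ≈ 129, L* ≈ 36.4

From dL/dt = 0 with L > 0: 0.00498H* = 0.643, so H* = 129.
Substitute into dH/dt = 0: 0.819(1 - 129/427) = 0.0157L*.
The bracket is 0.698, giving L* = 0.571/0.0157 = 36.4.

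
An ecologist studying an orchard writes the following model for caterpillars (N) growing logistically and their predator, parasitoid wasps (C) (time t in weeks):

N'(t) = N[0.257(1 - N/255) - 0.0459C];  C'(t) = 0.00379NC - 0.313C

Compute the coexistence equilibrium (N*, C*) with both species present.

From dC/dt = 0 with C > 0: 0.00379N* = 0.313, so N* = 82.6.
Substitute into dN/dt = 0: 0.257(1 - 82.6/255) = 0.0459C*.
The bracket is 0.676, giving C* = 0.174/0.0459 = 3.79.

N* ≈ 82.6, C* ≈ 3.79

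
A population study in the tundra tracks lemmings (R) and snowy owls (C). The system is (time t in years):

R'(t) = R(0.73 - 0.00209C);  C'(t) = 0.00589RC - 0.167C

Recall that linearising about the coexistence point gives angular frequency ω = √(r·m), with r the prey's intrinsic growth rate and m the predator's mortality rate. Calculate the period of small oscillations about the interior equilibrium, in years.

T ≈ 18 years

Here r = 0.73 and m = 0.167, so r·m = 0.122.
ω = √0.122 = 0.349 per year, hence T = 2π/ω ≈ 18 years.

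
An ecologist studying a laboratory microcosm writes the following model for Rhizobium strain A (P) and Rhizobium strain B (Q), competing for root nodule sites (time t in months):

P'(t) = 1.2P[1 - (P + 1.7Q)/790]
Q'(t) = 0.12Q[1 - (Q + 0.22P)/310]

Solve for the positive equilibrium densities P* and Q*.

Setting both brackets to zero gives the nullclines P + 1.7Q = 790 and 0.22P + Q = 310.
Substituting Q = 310 - 0.22P into the first: P(1 - 1.7·0.22) = 790 - 1.7·310.
So P* = 263/0.626 = 420, and then Q* = 310 - 0.22·420 = 218.

P* ≈ 420, Q* ≈ 218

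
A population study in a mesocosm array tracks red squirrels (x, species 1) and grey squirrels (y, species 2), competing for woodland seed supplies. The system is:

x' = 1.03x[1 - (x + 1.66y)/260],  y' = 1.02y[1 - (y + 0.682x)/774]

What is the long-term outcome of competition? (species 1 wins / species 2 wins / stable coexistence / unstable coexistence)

Compare the nullcline intercepts: K1/α12 = 260/1.66 = 157 < K2 = 774; K2/α21 = 774/0.682 = 1130 > K1 = 260.
Since the inequalities point opposite ways, species 2 can invade but species 1 cannot.

species 2 excludes species 1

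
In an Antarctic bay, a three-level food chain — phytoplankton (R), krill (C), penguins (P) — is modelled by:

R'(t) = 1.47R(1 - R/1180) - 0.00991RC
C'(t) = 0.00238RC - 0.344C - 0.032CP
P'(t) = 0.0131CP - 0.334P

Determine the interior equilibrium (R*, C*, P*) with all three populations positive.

From dP/dt = 0: 0.0131C* = 0.334, so C* = 25.5.
From dR/dt = 0: 1.47(1 - R*/1180) = 0.00991·25.5, giving R* = 1180·(1 - 0.172) = 977.
From dC/dt = 0: 0.00238·977 - 0.344 = 0.032P*, so P* = 1.98/0.032 = 61.9.

R* ≈ 977, C* ≈ 25.5, P* ≈ 61.9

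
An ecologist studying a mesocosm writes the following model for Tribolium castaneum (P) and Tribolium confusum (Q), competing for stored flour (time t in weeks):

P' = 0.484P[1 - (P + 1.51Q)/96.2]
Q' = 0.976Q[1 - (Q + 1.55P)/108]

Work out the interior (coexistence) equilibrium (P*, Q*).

Setting both brackets to zero gives the nullclines P + 1.51Q = 96.2 and 1.55P + Q = 108.
Substituting Q = 108 - 1.55P into the first: P(1 - 1.51·1.55) = 96.2 - 1.51·108.
So P* = -66.9/-1.34 = 49.9, and then Q* = 108 - 1.55·49.9 = 30.7.

P* ≈ 49.9, Q* ≈ 30.7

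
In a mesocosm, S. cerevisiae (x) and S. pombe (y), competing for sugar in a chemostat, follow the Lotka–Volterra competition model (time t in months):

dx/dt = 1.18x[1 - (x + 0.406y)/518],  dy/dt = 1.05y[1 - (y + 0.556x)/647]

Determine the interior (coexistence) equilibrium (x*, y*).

x* ≈ 330, y* ≈ 464

Setting both brackets to zero gives the nullclines x + 0.406y = 518 and 0.556x + y = 647.
Substituting y = 647 - 0.556x into the first: x(1 - 0.406·0.556) = 518 - 0.406·647.
So x* = 255/0.774 = 330, and then y* = 647 - 0.556·330 = 464.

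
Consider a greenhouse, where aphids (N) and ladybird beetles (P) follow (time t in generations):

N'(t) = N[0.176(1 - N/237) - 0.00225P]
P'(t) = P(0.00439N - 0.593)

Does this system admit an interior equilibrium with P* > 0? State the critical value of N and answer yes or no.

Threshold N = 135; K > 135, so yes, the predator persists.

The predator equation gives dP/dt > 0 only when N > 0.593/0.00439 = 135.
Without the predator, N → K = 237. Since 237 > 135, the predator can invade and persist.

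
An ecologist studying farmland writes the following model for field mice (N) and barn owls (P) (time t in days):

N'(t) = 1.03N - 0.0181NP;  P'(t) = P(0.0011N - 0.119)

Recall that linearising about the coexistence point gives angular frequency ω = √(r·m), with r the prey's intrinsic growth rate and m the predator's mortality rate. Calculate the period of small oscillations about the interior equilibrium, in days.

Here r = 1.03 and m = 0.119, so r·m = 0.123.
ω = √0.123 = 0.35 per day, hence T = 2π/ω ≈ 17.9 days.

T ≈ 17.9 days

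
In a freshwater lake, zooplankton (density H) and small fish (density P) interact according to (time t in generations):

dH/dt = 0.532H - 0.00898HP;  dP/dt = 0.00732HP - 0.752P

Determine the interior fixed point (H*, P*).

H* ≈ 103, P* ≈ 59.2

Set dP/dt = 0 with P > 0: 0.00732H - 0.752 = 0, so H* = 0.752/0.00732 = 103.
Set dH/dt = 0 with H > 0: 0.532 - 0.00898P = 0, so P* = 0.532/0.00898 = 59.2.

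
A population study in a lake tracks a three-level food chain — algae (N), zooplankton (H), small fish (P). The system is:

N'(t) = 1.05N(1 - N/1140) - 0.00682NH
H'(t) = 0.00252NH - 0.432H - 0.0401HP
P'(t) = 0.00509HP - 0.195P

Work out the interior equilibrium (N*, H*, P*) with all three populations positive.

From dP/dt = 0: 0.00509H* = 0.195, so H* = 38.3.
From dN/dt = 0: 1.05(1 - N*/1140) = 0.00682·38.3, giving N* = 1140·(1 - 0.249) = 856.
From dH/dt = 0: 0.00252·856 - 0.432 = 0.0401P*, so P* = 1.73/0.0401 = 43.

N* ≈ 856, H* ≈ 38.3, P* ≈ 43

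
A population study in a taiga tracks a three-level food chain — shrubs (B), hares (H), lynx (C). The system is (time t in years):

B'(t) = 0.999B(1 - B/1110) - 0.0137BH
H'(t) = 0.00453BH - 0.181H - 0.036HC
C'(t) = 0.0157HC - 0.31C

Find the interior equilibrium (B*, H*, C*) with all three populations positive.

From dC/dt = 0: 0.0157H* = 0.31, so H* = 19.7.
From dB/dt = 0: 0.999(1 - B*/1110) = 0.0137·19.7, giving B* = 1110·(1 - 0.271) = 809.
From dH/dt = 0: 0.00453·809 - 0.181 = 0.036C*, so C* = 3.49/0.036 = 96.8.

B* ≈ 809, H* ≈ 19.7, C* ≈ 96.8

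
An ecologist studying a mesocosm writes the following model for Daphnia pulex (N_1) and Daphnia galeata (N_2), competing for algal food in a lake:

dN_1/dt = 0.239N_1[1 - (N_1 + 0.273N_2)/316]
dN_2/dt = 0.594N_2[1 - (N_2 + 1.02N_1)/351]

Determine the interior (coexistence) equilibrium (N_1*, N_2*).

N_1* ≈ 305, N_2* ≈ 39.7

Setting both brackets to zero gives the nullclines N_1 + 0.273N_2 = 316 and 1.02N_1 + N_2 = 351.
Substituting N_2 = 351 - 1.02N_1 into the first: N_1(1 - 0.273·1.02) = 316 - 0.273·351.
So N_1* = 220/0.722 = 305, and then N_2* = 351 - 1.02·305 = 39.7.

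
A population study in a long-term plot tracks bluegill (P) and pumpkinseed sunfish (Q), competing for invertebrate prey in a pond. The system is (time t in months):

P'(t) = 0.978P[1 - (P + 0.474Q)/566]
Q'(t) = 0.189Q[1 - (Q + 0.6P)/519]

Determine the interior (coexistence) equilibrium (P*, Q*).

P* ≈ 447, Q* ≈ 251

Setting both brackets to zero gives the nullclines P + 0.474Q = 566 and 0.6P + Q = 519.
Substituting Q = 519 - 0.6P into the first: P(1 - 0.474·0.6) = 566 - 0.474·519.
So P* = 320/0.716 = 447, and then Q* = 519 - 0.6·447 = 251.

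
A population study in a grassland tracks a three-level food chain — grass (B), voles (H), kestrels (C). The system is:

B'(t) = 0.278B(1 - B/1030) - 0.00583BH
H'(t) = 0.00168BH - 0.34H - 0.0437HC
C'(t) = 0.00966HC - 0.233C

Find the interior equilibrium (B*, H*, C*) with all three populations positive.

B* ≈ 509, H* ≈ 24.1, C* ≈ 11.8

From dC/dt = 0: 0.00966H* = 0.233, so H* = 24.1.
From dB/dt = 0: 0.278(1 - B*/1030) = 0.00583·24.1, giving B* = 1030·(1 - 0.506) = 509.
From dH/dt = 0: 0.00168·509 - 0.34 = 0.0437C*, so C* = 0.515/0.0437 = 11.8.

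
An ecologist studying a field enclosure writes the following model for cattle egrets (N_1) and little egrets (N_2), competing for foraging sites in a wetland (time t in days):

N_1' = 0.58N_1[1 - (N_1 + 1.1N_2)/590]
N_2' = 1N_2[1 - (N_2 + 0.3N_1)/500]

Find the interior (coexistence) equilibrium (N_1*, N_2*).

N_1* ≈ 59.7, N_2* ≈ 482

Setting both brackets to zero gives the nullclines N_1 + 1.1N_2 = 590 and 0.3N_1 + N_2 = 500.
Substituting N_2 = 500 - 0.3N_1 into the first: N_1(1 - 1.1·0.3) = 590 - 1.1·500.
So N_1* = 40/0.67 = 59.7, and then N_2* = 500 - 0.3·59.7 = 482.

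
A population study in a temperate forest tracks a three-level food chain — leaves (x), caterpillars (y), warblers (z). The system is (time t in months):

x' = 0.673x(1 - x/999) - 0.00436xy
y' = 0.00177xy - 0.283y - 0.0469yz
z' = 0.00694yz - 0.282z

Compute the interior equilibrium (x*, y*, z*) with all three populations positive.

From dz/dt = 0: 0.00694y* = 0.282, so y* = 40.6.
From dx/dt = 0: 0.673(1 - x*/999) = 0.00436·40.6, giving x* = 999·(1 - 0.263) = 736.
From dy/dt = 0: 0.00177·736 - 0.283 = 0.0469z*, so z* = 1.02/0.0469 = 21.7.

x* ≈ 736, y* ≈ 40.6, z* ≈ 21.7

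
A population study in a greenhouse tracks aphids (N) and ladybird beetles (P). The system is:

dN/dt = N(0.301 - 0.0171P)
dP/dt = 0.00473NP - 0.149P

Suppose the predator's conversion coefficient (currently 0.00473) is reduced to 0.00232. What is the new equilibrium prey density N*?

N* ≈ 64.2

At the interior fixed point, setting dP/dt = 0 with P > 0 fixes N* = (predator death rate)/(NP coefficient) — independent of the other coefficients.
With the change, N* = 0.149/0.00232 = 64.2; it rises from 31.5.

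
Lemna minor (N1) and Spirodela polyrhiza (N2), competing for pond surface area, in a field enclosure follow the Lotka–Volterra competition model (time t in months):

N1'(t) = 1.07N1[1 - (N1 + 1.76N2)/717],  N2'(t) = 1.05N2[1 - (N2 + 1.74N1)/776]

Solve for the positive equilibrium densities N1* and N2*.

N1* ≈ 315, N2* ≈ 229

Setting both brackets to zero gives the nullclines N1 + 1.76N2 = 717 and 1.74N1 + N2 = 776.
Substituting N2 = 776 - 1.74N1 into the first: N1(1 - 1.76·1.74) = 717 - 1.76·776.
So N1* = -649/-2.06 = 315, and then N2* = 776 - 1.74·315 = 229.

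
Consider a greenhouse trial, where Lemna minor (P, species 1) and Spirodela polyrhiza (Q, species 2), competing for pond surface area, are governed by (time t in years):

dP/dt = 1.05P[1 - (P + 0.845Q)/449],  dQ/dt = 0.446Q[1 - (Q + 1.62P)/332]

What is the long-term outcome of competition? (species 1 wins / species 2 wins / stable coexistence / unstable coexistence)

Compare the nullcline intercepts: K1/α12 = 449/0.845 = 531 > K2 = 332; K2/α21 = 332/1.62 = 205 < K1 = 449.
Since the inequalities point opposite ways, species 1 can invade but species 2 cannot.

species 1 excludes species 2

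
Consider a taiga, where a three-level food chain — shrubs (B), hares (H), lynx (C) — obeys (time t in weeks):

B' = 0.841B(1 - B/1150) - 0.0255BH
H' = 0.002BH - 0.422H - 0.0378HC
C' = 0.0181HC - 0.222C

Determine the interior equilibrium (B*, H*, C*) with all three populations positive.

B* ≈ 722, H* ≈ 12.3, C* ≈ 27.1

From dC/dt = 0: 0.0181H* = 0.222, so H* = 12.3.
From dB/dt = 0: 0.841(1 - B*/1150) = 0.0255·12.3, giving B* = 1150·(1 - 0.372) = 722.
From dH/dt = 0: 0.002·722 - 0.422 = 0.0378C*, so C* = 1.02/0.0378 = 27.1.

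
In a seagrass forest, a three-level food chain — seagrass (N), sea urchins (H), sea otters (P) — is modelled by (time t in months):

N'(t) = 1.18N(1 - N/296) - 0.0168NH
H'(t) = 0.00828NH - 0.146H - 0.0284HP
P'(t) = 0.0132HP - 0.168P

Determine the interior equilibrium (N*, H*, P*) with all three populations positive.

From dP/dt = 0: 0.0132H* = 0.168, so H* = 12.7.
From dN/dt = 0: 1.18(1 - N*/296) = 0.0168·12.7, giving N* = 296·(1 - 0.181) = 242.
From dH/dt = 0: 0.00828·242 - 0.146 = 0.0284P*, so P* = 1.86/0.0284 = 65.5.

N* ≈ 242, H* ≈ 12.7, P* ≈ 65.5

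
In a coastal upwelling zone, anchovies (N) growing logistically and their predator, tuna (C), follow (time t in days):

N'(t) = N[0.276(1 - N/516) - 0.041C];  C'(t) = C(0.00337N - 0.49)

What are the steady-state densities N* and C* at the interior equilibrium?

N* ≈ 145, C* ≈ 4.83

From dC/dt = 0 with C > 0: 0.00337N* = 0.49, so N* = 145.
Substitute into dN/dt = 0: 0.276(1 - 145/516) = 0.041C*.
The bracket is 0.718, giving C* = 0.198/0.041 = 4.83.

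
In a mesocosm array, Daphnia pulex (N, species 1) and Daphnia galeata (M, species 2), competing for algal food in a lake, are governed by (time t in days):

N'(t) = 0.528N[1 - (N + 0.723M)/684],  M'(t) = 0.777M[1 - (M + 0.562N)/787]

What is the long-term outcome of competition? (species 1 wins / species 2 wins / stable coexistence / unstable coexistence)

Compare the nullcline intercepts: K1/α12 = 684/0.723 = 946 > K2 = 787; K2/α21 = 787/0.562 = 1400 > K1 = 684.
Since both inequalities hold, each species can invade when rare, so the interior equilibrium is stable.

stable coexistence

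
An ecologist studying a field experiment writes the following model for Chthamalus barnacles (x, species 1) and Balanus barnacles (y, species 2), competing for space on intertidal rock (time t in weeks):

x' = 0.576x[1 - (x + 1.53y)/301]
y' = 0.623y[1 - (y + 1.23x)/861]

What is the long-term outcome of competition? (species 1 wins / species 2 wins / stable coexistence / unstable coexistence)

Compare the nullcline intercepts: K1/α12 = 301/1.53 = 197 < K2 = 861; K2/α21 = 861/1.23 = 700 > K1 = 301.
Since the inequalities point opposite ways, species 2 can invade but species 1 cannot.

species 2 excludes species 1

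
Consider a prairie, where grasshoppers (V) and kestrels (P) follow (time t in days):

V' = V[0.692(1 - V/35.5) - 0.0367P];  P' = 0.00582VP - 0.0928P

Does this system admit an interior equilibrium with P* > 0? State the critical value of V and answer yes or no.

The predator equation gives dP/dt > 0 only when V > 0.0928/0.00582 = 15.9.
Without the predator, V → K = 35.5. Since 35.5 > 15.9, the predator can invade and persist.

Threshold V = 15.9; K > 15.9, so yes, the predator persists.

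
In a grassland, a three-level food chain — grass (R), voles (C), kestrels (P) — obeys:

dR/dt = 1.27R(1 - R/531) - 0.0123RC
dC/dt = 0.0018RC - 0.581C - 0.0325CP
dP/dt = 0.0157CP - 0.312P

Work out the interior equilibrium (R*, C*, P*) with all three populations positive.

R* ≈ 429, C* ≈ 19.9, P* ≈ 5.87

From dP/dt = 0: 0.0157C* = 0.312, so C* = 19.9.
From dR/dt = 0: 1.27(1 - R*/531) = 0.0123·19.9, giving R* = 531·(1 - 0.192) = 429.
From dC/dt = 0: 0.0018·429 - 0.581 = 0.0325P*, so P* = 0.191/0.0325 = 5.87.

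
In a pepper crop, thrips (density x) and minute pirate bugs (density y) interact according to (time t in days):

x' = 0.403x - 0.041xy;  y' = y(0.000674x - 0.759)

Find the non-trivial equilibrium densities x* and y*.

Set dy/dt = 0 with y > 0: 0.000674x - 0.759 = 0, so x* = 0.759/0.000674 = 1130.
Set dx/dt = 0 with x > 0: 0.403 - 0.041y = 0, so y* = 0.403/0.041 = 9.83.

x* ≈ 1130, y* ≈ 9.83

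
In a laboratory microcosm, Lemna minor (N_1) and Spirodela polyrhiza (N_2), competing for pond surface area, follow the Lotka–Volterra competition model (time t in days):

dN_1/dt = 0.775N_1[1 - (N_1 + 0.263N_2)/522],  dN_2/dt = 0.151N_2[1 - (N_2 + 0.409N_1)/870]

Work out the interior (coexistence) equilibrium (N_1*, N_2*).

Setting both brackets to zero gives the nullclines N_1 + 0.263N_2 = 522 and 0.409N_1 + N_2 = 870.
Substituting N_2 = 870 - 0.409N_1 into the first: N_1(1 - 0.263·0.409) = 522 - 0.263·870.
So N_1* = 293/0.892 = 329, and then N_2* = 870 - 0.409·329 = 736.

N_1* ≈ 329, N_2* ≈ 736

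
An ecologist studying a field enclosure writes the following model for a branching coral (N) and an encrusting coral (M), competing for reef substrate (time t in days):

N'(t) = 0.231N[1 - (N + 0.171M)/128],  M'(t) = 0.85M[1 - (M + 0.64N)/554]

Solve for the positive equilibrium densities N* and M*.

Setting both brackets to zero gives the nullclines N + 0.171M = 128 and 0.64N + M = 554.
Substituting M = 554 - 0.64N into the first: N(1 - 0.171·0.64) = 128 - 0.171·554.
So N* = 33.3/0.891 = 37.4, and then M* = 554 - 0.64·37.4 = 530.

N* ≈ 37.4, M* ≈ 530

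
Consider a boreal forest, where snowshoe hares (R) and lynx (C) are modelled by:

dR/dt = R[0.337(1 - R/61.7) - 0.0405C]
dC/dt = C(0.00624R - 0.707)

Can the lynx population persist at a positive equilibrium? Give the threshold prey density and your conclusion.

Threshold R = 113; K < 113, so no, the predator goes extinct.

The predator equation gives dC/dt > 0 only when R > 0.707/0.00624 = 113.
Without the predator, R → K = 61.7. Since 61.7 < 113, the predator cannot invade.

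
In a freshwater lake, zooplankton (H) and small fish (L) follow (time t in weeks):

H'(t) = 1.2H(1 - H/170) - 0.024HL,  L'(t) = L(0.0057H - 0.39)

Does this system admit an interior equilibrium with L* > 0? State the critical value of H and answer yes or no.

Threshold H = 68.4; K > 68.4, so yes, the predator persists.

The predator equation gives dL/dt > 0 only when H > 0.39/0.0057 = 68.4.
Without the predator, H → K = 170. Since 170 > 68.4, the predator can invade and persist.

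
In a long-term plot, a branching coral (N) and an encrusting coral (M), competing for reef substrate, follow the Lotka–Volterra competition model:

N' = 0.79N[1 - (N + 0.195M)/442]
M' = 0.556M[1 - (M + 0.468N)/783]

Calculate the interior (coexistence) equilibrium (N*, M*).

Setting both brackets to zero gives the nullclines N + 0.195M = 442 and 0.468N + M = 783.
Substituting M = 783 - 0.468N into the first: N(1 - 0.195·0.468) = 442 - 0.195·783.
So N* = 289/0.909 = 318, and then M* = 783 - 0.468·318 = 634.

N* ≈ 318, M* ≈ 634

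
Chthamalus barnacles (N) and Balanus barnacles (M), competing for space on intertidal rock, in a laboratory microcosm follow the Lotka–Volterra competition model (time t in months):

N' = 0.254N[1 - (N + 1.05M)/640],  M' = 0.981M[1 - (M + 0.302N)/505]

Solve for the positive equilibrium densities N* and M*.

N* ≈ 161, M* ≈ 456

Setting both brackets to zero gives the nullclines N + 1.05M = 640 and 0.302N + M = 505.
Substituting M = 505 - 0.302N into the first: N(1 - 1.05·0.302) = 640 - 1.05·505.
So N* = 110/0.683 = 161, and then M* = 505 - 0.302·161 = 456.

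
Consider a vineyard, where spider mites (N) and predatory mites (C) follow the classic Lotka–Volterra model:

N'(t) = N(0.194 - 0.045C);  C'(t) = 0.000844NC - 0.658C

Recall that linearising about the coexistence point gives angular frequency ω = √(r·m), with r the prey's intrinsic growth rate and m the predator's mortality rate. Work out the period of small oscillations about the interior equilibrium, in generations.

Here r = 0.194 and m = 0.658, so r·m = 0.128.
ω = √0.128 = 0.357 per generation, hence T = 2π/ω ≈ 17.6 generations.

T ≈ 17.6 generations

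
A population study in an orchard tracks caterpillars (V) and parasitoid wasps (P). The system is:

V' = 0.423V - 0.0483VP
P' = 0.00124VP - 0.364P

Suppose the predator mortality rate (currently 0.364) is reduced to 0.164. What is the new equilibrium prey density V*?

At the interior fixed point, setting dP/dt = 0 with P > 0 fixes V* = (predator death rate)/(VP coefficient) — independent of the other coefficients.
With the change, V* = 0.164/0.00124 = 132; it falls from 294.

V* ≈ 132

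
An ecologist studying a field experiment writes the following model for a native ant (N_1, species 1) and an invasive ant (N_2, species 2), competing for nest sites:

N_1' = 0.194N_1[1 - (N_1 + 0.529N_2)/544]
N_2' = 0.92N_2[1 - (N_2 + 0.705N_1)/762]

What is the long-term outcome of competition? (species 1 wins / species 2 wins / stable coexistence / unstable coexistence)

stable coexistence

Compare the nullcline intercepts: K1/α12 = 544/0.529 = 1030 > K2 = 762; K2/α21 = 762/0.705 = 1080 > K1 = 544.
Since both inequalities hold, each species can invade when rare, so the interior equilibrium is stable.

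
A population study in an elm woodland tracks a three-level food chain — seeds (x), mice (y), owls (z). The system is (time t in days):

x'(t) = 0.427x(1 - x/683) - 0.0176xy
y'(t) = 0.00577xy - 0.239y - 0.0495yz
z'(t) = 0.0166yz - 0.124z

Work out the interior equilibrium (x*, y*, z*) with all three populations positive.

From dz/dt = 0: 0.0166y* = 0.124, so y* = 7.47.
From dx/dt = 0: 0.427(1 - x*/683) = 0.0176·7.47, giving x* = 683·(1 - 0.308) = 473.
From dy/dt = 0: 0.00577·473 - 0.239 = 0.0495z*, so z* = 2.49/0.0495 = 50.3.

x* ≈ 473, y* ≈ 7.47, z* ≈ 50.3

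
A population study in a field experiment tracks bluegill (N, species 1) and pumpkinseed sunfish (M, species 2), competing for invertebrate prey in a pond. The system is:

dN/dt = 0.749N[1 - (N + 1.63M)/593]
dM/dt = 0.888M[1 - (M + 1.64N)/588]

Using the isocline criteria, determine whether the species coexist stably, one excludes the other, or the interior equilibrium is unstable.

unstable coexistence (outcome depends on initial conditions)

Compare the nullcline intercepts: K1/α12 = 593/1.63 = 364 < K2 = 588; K2/α21 = 588/1.64 = 359 < K1 = 593.
Since both are reversed, neither can invade when rare; the interior point is a saddle.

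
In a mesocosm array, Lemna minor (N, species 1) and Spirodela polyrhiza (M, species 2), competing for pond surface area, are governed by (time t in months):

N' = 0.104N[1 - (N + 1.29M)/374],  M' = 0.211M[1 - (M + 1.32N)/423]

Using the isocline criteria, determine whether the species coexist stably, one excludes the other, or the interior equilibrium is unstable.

Compare the nullcline intercepts: K1/α12 = 374/1.29 = 290 < K2 = 423; K2/α21 = 423/1.32 = 320 < K1 = 374.
Since both are reversed, neither can invade when rare; the interior point is a saddle.

unstable coexistence (outcome depends on initial conditions)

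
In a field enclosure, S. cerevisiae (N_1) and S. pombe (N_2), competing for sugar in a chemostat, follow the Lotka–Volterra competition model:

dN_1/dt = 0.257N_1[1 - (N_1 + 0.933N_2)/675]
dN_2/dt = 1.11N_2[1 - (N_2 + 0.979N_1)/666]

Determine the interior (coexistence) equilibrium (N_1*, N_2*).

N_1* ≈ 619, N_2* ≈ 59.8

Setting both brackets to zero gives the nullclines N_1 + 0.933N_2 = 675 and 0.979N_1 + N_2 = 666.
Substituting N_2 = 666 - 0.979N_1 into the first: N_1(1 - 0.933·0.979) = 675 - 0.933·666.
So N_1* = 53.6/0.0866 = 619, and then N_2* = 666 - 0.979·619 = 59.8.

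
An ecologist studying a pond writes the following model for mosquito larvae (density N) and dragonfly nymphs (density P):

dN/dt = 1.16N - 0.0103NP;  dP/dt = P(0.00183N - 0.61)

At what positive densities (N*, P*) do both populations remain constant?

N* ≈ 333, P* ≈ 113

Set dP/dt = 0 with P > 0: 0.00183N - 0.61 = 0, so N* = 0.61/0.00183 = 333.
Set dN/dt = 0 with N > 0: 1.16 - 0.0103P = 0, so P* = 1.16/0.0103 = 113.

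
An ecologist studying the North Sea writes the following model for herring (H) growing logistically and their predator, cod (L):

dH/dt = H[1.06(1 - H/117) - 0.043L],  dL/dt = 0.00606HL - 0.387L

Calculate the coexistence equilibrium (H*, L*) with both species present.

From dL/dt = 0 with L > 0: 0.00606H* = 0.387, so H* = 63.9.
Substitute into dH/dt = 0: 1.06(1 - 63.9/117) = 0.043L*.
The bracket is 0.454, giving L* = 0.481/0.043 = 11.2.

H* ≈ 63.9, L* ≈ 11.2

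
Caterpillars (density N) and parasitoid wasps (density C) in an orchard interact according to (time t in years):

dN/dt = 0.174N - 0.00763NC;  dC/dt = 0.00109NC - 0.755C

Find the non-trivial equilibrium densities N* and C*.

N* ≈ 693, C* ≈ 22.8

Set dC/dt = 0 with C > 0: 0.00109N - 0.755 = 0, so N* = 0.755/0.00109 = 693.
Set dN/dt = 0 with N > 0: 0.174 - 0.00763C = 0, so C* = 0.174/0.00763 = 22.8.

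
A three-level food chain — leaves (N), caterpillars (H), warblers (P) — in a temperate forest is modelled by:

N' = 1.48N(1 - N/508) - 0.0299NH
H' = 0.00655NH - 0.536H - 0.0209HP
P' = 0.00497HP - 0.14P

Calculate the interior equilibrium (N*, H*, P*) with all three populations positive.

From dP/dt = 0: 0.00497H* = 0.14, so H* = 28.2.
From dN/dt = 0: 1.48(1 - N*/508) = 0.0299·28.2, giving N* = 508·(1 - 0.569) = 219.
From dH/dt = 0: 0.00655·219 - 0.536 = 0.0209P*, so P* = 0.898/0.0209 = 43.

N* ≈ 219, H* ≈ 28.2, P* ≈ 43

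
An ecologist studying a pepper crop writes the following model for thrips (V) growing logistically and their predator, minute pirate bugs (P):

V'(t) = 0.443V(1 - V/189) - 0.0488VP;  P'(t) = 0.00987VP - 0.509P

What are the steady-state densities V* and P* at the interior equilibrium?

From dP/dt = 0 with P > 0: 0.00987V* = 0.509, so V* = 51.6.
Substitute into dV/dt = 0: 0.443(1 - 51.6/189) = 0.0488P*.
The bracket is 0.727, giving P* = 0.322/0.0488 = 6.6.

V* ≈ 51.6, P* ≈ 6.6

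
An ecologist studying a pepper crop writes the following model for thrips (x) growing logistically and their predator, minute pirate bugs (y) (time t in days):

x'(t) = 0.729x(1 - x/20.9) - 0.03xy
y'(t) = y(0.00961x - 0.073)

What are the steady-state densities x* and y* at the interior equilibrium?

From dy/dt = 0 with y > 0: 0.00961x* = 0.073, so x* = 7.6.
Substitute into dx/dt = 0: 0.729(1 - 7.6/20.9) = 0.03y*.
The bracket is 0.637, giving y* = 0.464/0.03 = 15.5.

x* ≈ 7.6, y* ≈ 15.5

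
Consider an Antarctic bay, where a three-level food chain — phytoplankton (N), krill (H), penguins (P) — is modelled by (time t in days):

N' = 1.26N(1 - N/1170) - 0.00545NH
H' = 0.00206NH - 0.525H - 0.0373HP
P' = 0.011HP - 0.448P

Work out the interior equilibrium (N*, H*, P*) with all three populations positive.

N* ≈ 964, H* ≈ 40.7, P* ≈ 39.2

From dP/dt = 0: 0.011H* = 0.448, so H* = 40.7.
From dN/dt = 0: 1.26(1 - N*/1170) = 0.00545·40.7, giving N* = 1170·(1 - 0.176) = 964.
From dH/dt = 0: 0.00206·964 - 0.525 = 0.0373P*, so P* = 1.46/0.0373 = 39.2.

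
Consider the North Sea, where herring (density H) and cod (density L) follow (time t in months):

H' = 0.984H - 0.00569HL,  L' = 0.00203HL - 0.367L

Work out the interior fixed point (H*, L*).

Set dL/dt = 0 with L > 0: 0.00203H - 0.367 = 0, so H* = 0.367/0.00203 = 181.
Set dH/dt = 0 with H > 0: 0.984 - 0.00569L = 0, so L* = 0.984/0.00569 = 173.

H* ≈ 181, L* ≈ 173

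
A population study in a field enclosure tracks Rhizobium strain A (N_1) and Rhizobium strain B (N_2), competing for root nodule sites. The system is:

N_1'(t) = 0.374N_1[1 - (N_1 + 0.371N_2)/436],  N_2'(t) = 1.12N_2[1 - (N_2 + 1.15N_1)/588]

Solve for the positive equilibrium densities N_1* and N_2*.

N_1* ≈ 380, N_2* ≈ 151

Setting both brackets to zero gives the nullclines N_1 + 0.371N_2 = 436 and 1.15N_1 + N_2 = 588.
Substituting N_2 = 588 - 1.15N_1 into the first: N_1(1 - 0.371·1.15) = 436 - 0.371·588.
So N_1* = 218/0.573 = 380, and then N_2* = 588 - 1.15·380 = 151.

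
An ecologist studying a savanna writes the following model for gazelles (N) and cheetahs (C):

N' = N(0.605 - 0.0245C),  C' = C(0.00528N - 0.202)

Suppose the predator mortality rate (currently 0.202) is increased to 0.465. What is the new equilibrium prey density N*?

N* ≈ 88.1

At the interior fixed point, setting dC/dt = 0 with C > 0 fixes N* = (predator death rate)/(NC coefficient) — independent of the other coefficients.
With the change, N* = 0.465/0.00528 = 88.1; it rises from 38.3.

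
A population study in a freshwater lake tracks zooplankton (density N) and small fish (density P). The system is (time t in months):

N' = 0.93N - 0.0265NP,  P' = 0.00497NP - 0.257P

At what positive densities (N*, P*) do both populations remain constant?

Set dP/dt = 0 with P > 0: 0.00497N - 0.257 = 0, so N* = 0.257/0.00497 = 51.7.
Set dN/dt = 0 with N > 0: 0.93 - 0.0265P = 0, so P* = 0.93/0.0265 = 35.1.

N* ≈ 51.7, P* ≈ 35.1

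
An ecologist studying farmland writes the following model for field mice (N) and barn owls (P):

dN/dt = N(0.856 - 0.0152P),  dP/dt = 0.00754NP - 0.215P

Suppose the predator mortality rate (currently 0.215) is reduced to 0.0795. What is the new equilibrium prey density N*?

N* ≈ 10.5

At the interior fixed point, setting dP/dt = 0 with P > 0 fixes N* = (predator death rate)/(NP coefficient) — independent of the other coefficients.
With the change, N* = 0.0795/0.00754 = 10.5; it falls from 28.5.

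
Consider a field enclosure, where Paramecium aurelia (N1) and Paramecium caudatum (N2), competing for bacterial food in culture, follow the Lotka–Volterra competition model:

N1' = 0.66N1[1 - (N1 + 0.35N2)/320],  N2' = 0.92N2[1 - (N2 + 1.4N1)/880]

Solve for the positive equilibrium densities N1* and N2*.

N1* ≈ 23.5, N2* ≈ 847

Setting both brackets to zero gives the nullclines N1 + 0.35N2 = 320 and 1.4N1 + N2 = 880.
Substituting N2 = 880 - 1.4N1 into the first: N1(1 - 0.35·1.4) = 320 - 0.35·880.
So N1* = 12/0.51 = 23.5, and then N2* = 880 - 1.4·23.5 = 847.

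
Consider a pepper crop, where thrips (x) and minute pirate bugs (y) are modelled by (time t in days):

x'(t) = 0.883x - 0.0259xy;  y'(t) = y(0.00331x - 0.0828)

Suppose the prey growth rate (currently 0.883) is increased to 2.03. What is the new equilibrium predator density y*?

At the interior fixed point, setting dx/dt = 0 with x > 0 fixes y* = (prey growth rate)/(xy coefficient) — independent of the other coefficients.
With the change, y* = 2.03/0.0259 = 78.4; it rises from 34.1.

y* ≈ 78.4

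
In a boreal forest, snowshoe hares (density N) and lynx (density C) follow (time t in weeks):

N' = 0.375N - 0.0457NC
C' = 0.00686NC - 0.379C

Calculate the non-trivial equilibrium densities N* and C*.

Set dC/dt = 0 with C > 0: 0.00686N - 0.379 = 0, so N* = 0.379/0.00686 = 55.2.
Set dN/dt = 0 with N > 0: 0.375 - 0.0457C = 0, so C* = 0.375/0.0457 = 8.21.

N* ≈ 55.2, C* ≈ 8.21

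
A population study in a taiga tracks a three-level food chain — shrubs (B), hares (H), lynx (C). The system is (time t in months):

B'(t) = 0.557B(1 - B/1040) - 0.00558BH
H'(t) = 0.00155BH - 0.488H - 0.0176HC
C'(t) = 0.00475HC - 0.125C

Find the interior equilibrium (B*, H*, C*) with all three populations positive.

B* ≈ 766, H* ≈ 26.3, C* ≈ 39.7

From dC/dt = 0: 0.00475H* = 0.125, so H* = 26.3.
From dB/dt = 0: 0.557(1 - B*/1040) = 0.00558·26.3, giving B* = 1040·(1 - 0.264) = 766.
From dH/dt = 0: 0.00155·766 - 0.488 = 0.0176C*, so C* = 0.699/0.0176 = 39.7.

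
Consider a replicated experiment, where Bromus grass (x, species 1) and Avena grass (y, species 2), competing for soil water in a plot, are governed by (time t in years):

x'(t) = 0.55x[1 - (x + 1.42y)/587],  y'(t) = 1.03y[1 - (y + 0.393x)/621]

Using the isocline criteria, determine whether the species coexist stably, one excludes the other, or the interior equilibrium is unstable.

Compare the nullcline intercepts: K1/α12 = 587/1.42 = 413 < K2 = 621; K2/α21 = 621/0.393 = 1580 > K1 = 587.
Since the inequalities point opposite ways, species 2 can invade but species 1 cannot.

species 2 excludes species 1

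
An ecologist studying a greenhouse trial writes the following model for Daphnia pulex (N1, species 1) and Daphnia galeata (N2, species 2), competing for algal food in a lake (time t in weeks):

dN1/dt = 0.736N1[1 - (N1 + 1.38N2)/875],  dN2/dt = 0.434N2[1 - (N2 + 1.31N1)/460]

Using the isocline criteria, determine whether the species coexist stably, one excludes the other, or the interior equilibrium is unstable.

Compare the nullcline intercepts: K1/α12 = 875/1.38 = 634 > K2 = 460; K2/α21 = 460/1.31 = 351 < K1 = 875.
Since the inequalities point opposite ways, species 1 can invade but species 2 cannot.

species 1 excludes species 2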